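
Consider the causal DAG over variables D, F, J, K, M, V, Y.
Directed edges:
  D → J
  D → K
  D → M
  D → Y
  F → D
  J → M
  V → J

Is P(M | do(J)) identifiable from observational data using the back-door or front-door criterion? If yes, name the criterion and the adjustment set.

P(M|do(J)): backdoor, adjust for {D}.

desc(J)\{J}={M}; candidates ⊆ {D,F,K,V,Y}.
size 0: {}; under {} J still reaches {D,F,K,M,V,Y} ∋ M.
{D}: J⊥M given {D} in G with J→· removed — back-door holds.
P(M|do(J)) = Σ_{D} P(M|J,D)·P(D).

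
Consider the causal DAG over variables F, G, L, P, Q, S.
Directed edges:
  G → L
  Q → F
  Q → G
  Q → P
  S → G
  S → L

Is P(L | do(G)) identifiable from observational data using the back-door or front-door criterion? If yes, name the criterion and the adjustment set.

P(L|do(G)): backdoor, adjust for {S}.

desc(G)\{G}={L}; candidates ⊆ {F,P,Q,S}.
size 0: {}; under {} G still reaches {F,L,P,Q,S} ∋ L.
{S}: G⊥L given {S} in G with G→· removed — back-door holds.
P(L|do(G)) = Σ_{S} P(L|G,S)·P(S).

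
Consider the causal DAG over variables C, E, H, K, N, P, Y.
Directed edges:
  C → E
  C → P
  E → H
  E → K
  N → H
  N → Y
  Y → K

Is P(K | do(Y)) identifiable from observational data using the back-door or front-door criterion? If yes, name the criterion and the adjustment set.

desc(Y)\{Y}={K}; candidates ⊆ {C,E,H,N,P}.
∅: Y⊥K given ∅ in G with Y→· removed — back-door holds.
P(K|do(Y)) = P(K|Y) — no adjustment needed.

P(K|do(Y)): backdoor, adjust for ∅.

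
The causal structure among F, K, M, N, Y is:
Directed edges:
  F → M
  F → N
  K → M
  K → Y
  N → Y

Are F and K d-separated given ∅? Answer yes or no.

Bayes-Ball from F | ∅ reaches {M,N,Y}.
K ∉ reach(F|∅) ⇒ F ⊥ K | ∅.

Yes — F ⊥ K | ∅.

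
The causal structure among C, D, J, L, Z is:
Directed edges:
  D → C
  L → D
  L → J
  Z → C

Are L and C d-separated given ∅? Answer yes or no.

Bayes-Ball from L | ∅ reaches {C,D,J}.
C ∈ reach(L|∅) ⇒ L ⊥̸ C | ∅.

No — L and C are d-connected given ∅.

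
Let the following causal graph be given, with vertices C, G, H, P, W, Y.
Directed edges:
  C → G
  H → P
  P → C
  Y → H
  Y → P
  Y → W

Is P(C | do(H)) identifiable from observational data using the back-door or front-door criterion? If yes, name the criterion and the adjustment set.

P(C|do(H)): backdoor, adjust for {Y}.

desc(H)\{H}={C,G,P}; candidates ⊆ {W,Y}.
size 0: {}; under {} H still reaches {C,G,P,W,Y} ∋ C.
{Y}: H⊥C given {Y} in G with H→· removed — back-door holds.
P(C|do(H)) = Σ_{Y} P(C|H,Y)·P(Y).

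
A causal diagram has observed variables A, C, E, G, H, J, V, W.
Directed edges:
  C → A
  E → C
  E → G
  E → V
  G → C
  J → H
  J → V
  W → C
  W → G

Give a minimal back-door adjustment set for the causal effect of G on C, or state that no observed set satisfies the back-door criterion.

desc(G)\{G}={A,C}; candidates ⊆ {E,H,J,V,W}.
size 0: {}; under {} G still reaches {A,C,E,V,W} ∋ C.
size 1: {E}, {H}, {J} …(+2); under {E} G still reaches {A,C,W} ∋ C.
{E,W}: G⊥C given {E,W} in G with G→· removed — back-door holds.

G→C: minimal back-door set {E, W}.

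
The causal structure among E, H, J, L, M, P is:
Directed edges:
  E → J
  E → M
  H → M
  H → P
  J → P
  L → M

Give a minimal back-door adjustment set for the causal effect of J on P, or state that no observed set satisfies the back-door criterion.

J→P: minimal back-door set ∅.

desc(J)\{J}={P}; candidates ⊆ {E,H,L,M}.
∅: J⊥P given ∅ in G with J→· removed — back-door holds.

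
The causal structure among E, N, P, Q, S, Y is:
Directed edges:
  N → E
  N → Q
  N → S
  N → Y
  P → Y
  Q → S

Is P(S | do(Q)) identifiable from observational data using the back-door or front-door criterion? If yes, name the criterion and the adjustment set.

P(S|do(Q)): backdoor, adjust for {N}.

desc(Q)\{Q}={S}; candidates ⊆ {E,N,P,Y}.
size 0: {}; under {} Q still reaches {E,N,S,Y} ∋ S.
{N}: Q⊥S given {N} in G with Q→· removed — back-door holds.
P(S|do(Q)) = Σ_{N} P(S|Q,N)·P(N).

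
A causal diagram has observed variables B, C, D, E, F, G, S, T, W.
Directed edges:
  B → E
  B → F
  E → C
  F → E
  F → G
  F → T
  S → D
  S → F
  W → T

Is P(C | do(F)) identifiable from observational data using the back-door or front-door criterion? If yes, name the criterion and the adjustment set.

P(C|do(F)): backdoor, adjust for {B}.

desc(F)\{F}={C,E,G,T}; candidates ⊆ {B,D,S,W}.
size 0: {}; under {} F still reaches {B,C,D,E,S} ∋ C.
{B}: F⊥C given {B} in G with F→· removed — back-door holds.
P(C|do(F)) = Σ_{B} P(C|F,B)·P(B).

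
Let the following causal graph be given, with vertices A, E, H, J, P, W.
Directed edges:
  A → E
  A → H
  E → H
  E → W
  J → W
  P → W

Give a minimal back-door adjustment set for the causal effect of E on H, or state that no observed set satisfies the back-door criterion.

E→H: minimal back-door set {A}.

desc(E)\{E}={H,W}; candidates ⊆ {A,J,P}.
size 0: {}; under {} E still reaches {A,H} ∋ H.
{A}: E⊥H given {A} in G with E→· removed — back-door holds.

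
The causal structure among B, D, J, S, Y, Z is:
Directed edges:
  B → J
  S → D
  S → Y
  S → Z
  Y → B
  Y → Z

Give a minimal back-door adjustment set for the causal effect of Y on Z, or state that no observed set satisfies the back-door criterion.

Y→Z: minimal back-door set {S}.

desc(Y)\{Y}={B,J,Z}; candidates ⊆ {D,S}.
size 0: {}; under {} Y still reaches {D,S,Z} ∋ Z.
{S}: Y⊥Z given {S} in G with Y→· removed — back-door holds.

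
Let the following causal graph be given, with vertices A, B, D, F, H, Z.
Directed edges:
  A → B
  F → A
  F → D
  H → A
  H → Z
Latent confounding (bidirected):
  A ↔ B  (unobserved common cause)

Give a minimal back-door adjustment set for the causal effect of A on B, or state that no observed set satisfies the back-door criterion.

desc(A)\{A}={B}; candidates ⊆ {D,F,H,Z}.
A↔B: latent back-door arc(s) into A.
size 0: {}; under {} A still reaches {B,D,F,H,Z} ∋ B.
size 1: {D}, {F}, {H} …(+1); under {D} A still reaches {B,F,H,Z} ∋ B.
size 2: {D,F}, {D,H}, {D,Z} …(+3); under {D,F} A still reaches {B,H,Z} ∋ B.
A↔B cannot be blocked by any observed set — no back-door set.

A→B: no observed back-door set.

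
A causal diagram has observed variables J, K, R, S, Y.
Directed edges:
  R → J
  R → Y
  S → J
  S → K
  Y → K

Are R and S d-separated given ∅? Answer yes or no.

Yes — R ⊥ S | ∅.

Bayes-Ball from R | ∅ reaches {J,K,Y}.
S ∉ reach(R|∅) ⇒ R ⊥ S | ∅.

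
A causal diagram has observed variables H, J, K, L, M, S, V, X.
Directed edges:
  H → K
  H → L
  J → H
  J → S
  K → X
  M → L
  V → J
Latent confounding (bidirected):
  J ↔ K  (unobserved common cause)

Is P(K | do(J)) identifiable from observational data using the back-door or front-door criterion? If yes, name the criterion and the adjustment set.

desc(J)\{J}={H,K,L,S,X}; candidates ⊆ {M,V}.
J↔K: latent back-door arc(s) into J.
size 0: {}; under {} J still reaches {K,V,X} ∋ K.
size 1: {M}, {V}; under {M} J still reaches {K,V,X} ∋ K.
size 2: {M,V}; under {M,V} J still reaches {K,X} ∋ K.
J↔K cannot be blocked by any observed set — no back-door set.
{H}: (i) intercepts every directed J→K path; (ii) no back-door J→{H}; (iii) {J} blocks every back-door {H}→K. Front-door holds.
P(K|do(J)) = Σ_{H} P(H|J) Σ_{J'} P(K|H,J')P(J').

P(K|do(J)): frontdoor, adjust for {H}.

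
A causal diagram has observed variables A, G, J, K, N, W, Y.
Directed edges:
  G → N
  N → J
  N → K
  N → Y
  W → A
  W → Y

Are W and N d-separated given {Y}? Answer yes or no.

No — W and N are d-connected given {Y}.

Bayes-Ball from W | {Y} reaches {A,G,J,K,N}.
N ∈ reach(W|{Y}) ⇒ W ⊥̸ N | {Y}.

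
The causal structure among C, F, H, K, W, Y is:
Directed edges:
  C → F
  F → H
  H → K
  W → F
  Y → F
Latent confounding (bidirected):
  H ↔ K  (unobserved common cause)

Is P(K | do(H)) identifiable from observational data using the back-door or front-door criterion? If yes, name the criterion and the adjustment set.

desc(H)\{H}={K}; candidates ⊆ {C,F,W,Y}.
H↔K: latent back-door arc(s) into H.
size 0: {}; under {} H still reaches {C,F,K,W,Y} ∋ K.
size 1: {C}, {F}, {W} …(+1); under {C} H still reaches {F,K,W,Y} ∋ K.
size 2: {C,F}, {C,W}, {C,Y} …(+3); under {C,F} H still reaches {K} ∋ K.
H↔K cannot be blocked by any observed set — no back-door set.
No mediator lies on a directed H→…→K path.
Neither criterion identifies P(K|do(H)) in this graph.

P(K|do(H)): not identifiable (no BD/FD set).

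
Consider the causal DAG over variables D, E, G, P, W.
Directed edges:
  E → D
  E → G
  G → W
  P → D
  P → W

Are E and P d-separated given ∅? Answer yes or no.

Yes — E ⊥ P | ∅.

Bayes-Ball from E | ∅ reaches {D,G,W}.
P ∉ reach(E|∅) ⇒ E ⊥ P | ∅.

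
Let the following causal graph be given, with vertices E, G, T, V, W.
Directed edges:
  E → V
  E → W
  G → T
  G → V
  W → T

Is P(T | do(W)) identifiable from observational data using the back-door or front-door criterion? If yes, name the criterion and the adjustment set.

P(T|do(W)): backdoor, adjust for ∅.

desc(W)\{W}={T}; candidates ⊆ {E,G,V}.
∅: W⊥T given ∅ in G with W→· removed — back-door holds.
P(T|do(W)) = P(T|W) — no adjustment needed.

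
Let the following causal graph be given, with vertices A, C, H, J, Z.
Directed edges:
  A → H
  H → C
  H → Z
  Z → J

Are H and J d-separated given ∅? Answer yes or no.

Bayes-Ball from H | ∅ reaches {A,C,J,Z}.
J ∈ reach(H|∅) ⇒ H ⊥̸ J | ∅.

No — H and J are d-connected given ∅.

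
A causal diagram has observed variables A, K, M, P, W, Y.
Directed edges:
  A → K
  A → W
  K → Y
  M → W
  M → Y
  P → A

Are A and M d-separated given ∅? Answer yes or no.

Bayes-Ball from A | ∅ reaches {K,P,W,Y}.
M ∉ reach(A|∅) ⇒ A ⊥ M | ∅.

Yes — A ⊥ M | ∅.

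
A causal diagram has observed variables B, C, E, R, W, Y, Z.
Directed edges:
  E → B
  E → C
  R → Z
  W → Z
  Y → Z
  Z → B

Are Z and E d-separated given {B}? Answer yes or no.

Bayes-Ball from Z | {B} reaches {C,E,R,W,Y}.
E ∈ reach(Z|{B}) ⇒ Z ⊥̸ E | {B}.

No — Z and E are d-connected given {B}.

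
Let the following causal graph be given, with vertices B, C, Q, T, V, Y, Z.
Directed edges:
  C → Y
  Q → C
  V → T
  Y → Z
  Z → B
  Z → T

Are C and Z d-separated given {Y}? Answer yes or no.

Yes — C ⊥ Z | {Y}.

Bayes-Ball from C | {Y} reaches {Q}.
Z ∉ reach(C|{Y}) ⇒ C ⊥ Z | {Y}.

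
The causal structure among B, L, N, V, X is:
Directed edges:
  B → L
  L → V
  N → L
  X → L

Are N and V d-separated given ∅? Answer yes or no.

No — N and V are d-connected given ∅.

Bayes-Ball from N | ∅ reaches {L,V}.
V ∈ reach(N|∅) ⇒ N ⊥̸ V | ∅.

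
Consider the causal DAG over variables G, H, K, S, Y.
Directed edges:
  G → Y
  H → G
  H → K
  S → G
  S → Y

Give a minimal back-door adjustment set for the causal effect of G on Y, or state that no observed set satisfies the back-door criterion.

desc(G)\{G}={Y}; candidates ⊆ {H,K,S}.
size 0: {}; under {} G still reaches {H,K,S,Y} ∋ Y.
{S}: G⊥Y given {S} in G with G→· removed — back-door holds.

G→Y: minimal back-door set {S}.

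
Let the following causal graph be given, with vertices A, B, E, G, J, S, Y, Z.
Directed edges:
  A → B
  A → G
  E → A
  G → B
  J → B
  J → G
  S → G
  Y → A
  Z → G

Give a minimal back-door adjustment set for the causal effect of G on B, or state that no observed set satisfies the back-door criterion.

G→B: minimal back-door set {A, J}.

desc(G)\{G}={B}; candidates ⊆ {A,E,J,S,Y,Z}.
size 0: {}; under {} G still reaches {A,B,E,J,S,Y,Z} ∋ B.
size 1: {A}, {E}, {J} …(+3); under {A} G still reaches {B,J,S,Z} ∋ B.
{A,J}: G⊥B given {A,J} in G with G→· removed — back-door holds.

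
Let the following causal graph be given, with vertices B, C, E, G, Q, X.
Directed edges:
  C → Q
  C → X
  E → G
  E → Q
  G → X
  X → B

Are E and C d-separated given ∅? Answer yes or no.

Yes — E ⊥ C | ∅.

Bayes-Ball from E | ∅ reaches {B,G,Q,X}.
C ∉ reach(E|∅) ⇒ E ⊥ C | ∅.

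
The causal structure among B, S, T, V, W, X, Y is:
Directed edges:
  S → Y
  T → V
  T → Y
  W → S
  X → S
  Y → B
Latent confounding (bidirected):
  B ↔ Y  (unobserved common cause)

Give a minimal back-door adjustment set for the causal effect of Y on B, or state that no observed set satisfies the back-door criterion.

Y→B: no observed back-door set.

desc(Y)\{Y}={B}; candidates ⊆ {S,T,V,W,X}.
Y↔B: latent back-door arc(s) into Y.
size 0: {}; under {} Y still reaches {B,S,T,V,W,X} ∋ B.
size 1: {S}, {T}, {V} …(+2); under {S} Y still reaches {B,T,V} ∋ B.
size 2: {S,T}, {S,V}, {S,W} …(+7); under {S,T} Y still reaches {B} ∋ B.
Y↔B cannot be blocked by any observed set — no back-door set.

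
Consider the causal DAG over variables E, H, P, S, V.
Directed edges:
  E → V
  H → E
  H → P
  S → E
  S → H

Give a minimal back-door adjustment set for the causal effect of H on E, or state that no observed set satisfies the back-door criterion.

desc(H)\{H}={E,P,V}; candidates ⊆ {S}.
size 0: {}; under {} H still reaches {E,S,V} ∋ E.
{S}: H⊥E given {S} in G with H→· removed — back-door holds.

H→E: minimal back-door set {S}.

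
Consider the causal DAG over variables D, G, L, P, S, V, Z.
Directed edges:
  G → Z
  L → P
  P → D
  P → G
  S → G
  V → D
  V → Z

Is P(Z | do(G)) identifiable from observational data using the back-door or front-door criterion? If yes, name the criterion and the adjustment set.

P(Z|do(G)): backdoor, adjust for ∅.

desc(G)\{G}={Z}; candidates ⊆ {D,L,P,S,V}.
∅: G⊥Z given ∅ in G with G→· removed — back-door holds.
P(Z|do(G)) = P(Z|G) — no adjustment needed.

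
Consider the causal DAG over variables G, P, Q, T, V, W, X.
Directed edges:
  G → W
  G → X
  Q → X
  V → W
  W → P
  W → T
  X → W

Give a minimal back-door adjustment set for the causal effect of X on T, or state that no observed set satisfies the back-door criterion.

X→T: minimal back-door set {G}.

desc(X)\{X}={P,T,W}; candidates ⊆ {G,Q,V}.
size 0: {}; under {} X still reaches {G,P,Q,T,W} ∋ T.
{G}: X⊥T given {G} in G with X→· removed — back-door holds.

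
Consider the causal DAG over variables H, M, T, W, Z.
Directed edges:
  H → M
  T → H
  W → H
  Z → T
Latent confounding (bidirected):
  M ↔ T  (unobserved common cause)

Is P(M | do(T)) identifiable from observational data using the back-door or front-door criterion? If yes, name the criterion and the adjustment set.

desc(T)\{T}={H,M}; candidates ⊆ {W,Z}.
T↔M: latent back-door arc(s) into T.
size 0: {}; under {} T still reaches {M,Z} ∋ M.
size 1: {W}, {Z}; under {W} T still reaches {M,Z} ∋ M.
size 2: {W,Z}; under {W,Z} T still reaches {M} ∋ M.
T↔M cannot be blocked by any observed set — no back-door set.
{H}: (i) intercepts every directed T→M path; (ii) no back-door T→{H}; (iii) {T} blocks every back-door {H}→M. Front-door holds.
P(M|do(T)) = Σ_{H} P(H|T) Σ_{T'} P(M|H,T')P(T').

P(M|do(T)): frontdoor, adjust for {H}.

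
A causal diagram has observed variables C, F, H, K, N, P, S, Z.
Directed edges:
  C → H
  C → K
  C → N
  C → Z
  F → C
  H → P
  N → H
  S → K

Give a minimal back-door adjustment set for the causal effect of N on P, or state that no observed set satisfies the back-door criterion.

desc(N)\{N}={H,P}; candidates ⊆ {C,F,K,S,Z}.
size 0: {}; under {} N still reaches {C,F,H,K,P,Z} ∋ P.
{C}: N⊥P given {C} in G with N→· removed — back-door holds.

N→P: minimal back-door set {C}.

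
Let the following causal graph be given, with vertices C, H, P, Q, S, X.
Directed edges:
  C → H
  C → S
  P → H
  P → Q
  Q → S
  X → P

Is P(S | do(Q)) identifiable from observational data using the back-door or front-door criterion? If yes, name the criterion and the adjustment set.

desc(Q)\{Q}={S}; candidates ⊆ {C,H,P,X}.
∅: Q⊥S given ∅ in G with Q→· removed — back-door holds.
P(S|do(Q)) = P(S|Q) — no adjustment needed.

P(S|do(Q)): backdoor, adjust for ∅.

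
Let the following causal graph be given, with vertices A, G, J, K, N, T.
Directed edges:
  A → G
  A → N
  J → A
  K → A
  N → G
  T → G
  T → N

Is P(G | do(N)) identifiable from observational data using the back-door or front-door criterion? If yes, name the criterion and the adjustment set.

desc(N)\{N}={G}; candidates ⊆ {A,J,K,T}.
size 0: {}; under {} N still reaches {A,G,J,K,T} ∋ G.
size 1: {A}, {J}, {K} …(+1); under {A} N still reaches {G,T} ∋ G.
{A,T}: N⊥G given {A,T} in G with N→· removed — back-door holds.
P(G|do(N)) = Σ_{A,T} P(G|N,A,T)·P(A,T).

P(G|do(N)): backdoor, adjust for {A, T}.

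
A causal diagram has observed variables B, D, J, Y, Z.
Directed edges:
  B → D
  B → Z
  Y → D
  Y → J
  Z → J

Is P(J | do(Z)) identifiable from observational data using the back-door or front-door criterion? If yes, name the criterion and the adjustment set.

P(J|do(Z)): backdoor, adjust for ∅.

desc(Z)\{Z}={J}; candidates ⊆ {B,D,Y}.
∅: Z⊥J given ∅ in G with Z→· removed — back-door holds.
P(J|do(Z)) = P(J|Z) — no adjustment needed.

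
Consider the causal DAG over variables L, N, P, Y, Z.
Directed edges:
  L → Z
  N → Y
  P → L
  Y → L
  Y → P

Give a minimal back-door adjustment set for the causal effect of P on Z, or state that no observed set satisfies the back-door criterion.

P→Z: minimal back-door set {Y}.

desc(P)\{P}={L,Z}; candidates ⊆ {N,Y}.
size 0: {}; under {} P still reaches {L,N,Y,Z} ∋ Z.
{Y}: P⊥Z given {Y} in G with P→· removed — back-door holds.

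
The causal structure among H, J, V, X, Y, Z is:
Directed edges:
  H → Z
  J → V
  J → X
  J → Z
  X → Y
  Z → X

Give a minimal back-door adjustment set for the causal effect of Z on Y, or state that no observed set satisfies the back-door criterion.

desc(Z)\{Z}={X,Y}; candidates ⊆ {H,J,V}.
size 0: {}; under {} Z still reaches {H,J,V,X,Y} ∋ Y.
{J}: Z⊥Y given {J} in G with Z→· removed — back-door holds.

Z→Y: minimal back-door set {J}.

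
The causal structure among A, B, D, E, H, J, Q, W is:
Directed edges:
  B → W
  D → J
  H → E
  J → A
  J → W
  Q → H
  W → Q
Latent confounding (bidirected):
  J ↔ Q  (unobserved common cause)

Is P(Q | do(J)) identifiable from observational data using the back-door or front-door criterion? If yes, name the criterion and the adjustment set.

desc(J)\{J}={A,E,H,Q,W}; candidates ⊆ {B,D}.
J↔Q: latent back-door arc(s) into J.
size 0: {}; under {} J still reaches {D,E,H,Q} ∋ Q.
size 1: {B}, {D}; under {B} J still reaches {D,E,H,Q} ∋ Q.
size 2: {B,D}; under {B,D} J still reaches {E,H,Q} ∋ Q.
J↔Q cannot be blocked by any observed set — no back-door set.
{W}: (i) intercepts every directed J→Q path; (ii) no back-door J→{W}; (iii) {J} blocks every back-door {W}→Q. Front-door holds.
P(Q|do(J)) = Σ_{W} P(W|J) Σ_{J'} P(Q|W,J')P(J').

P(Q|do(J)): frontdoor, adjust for {W}.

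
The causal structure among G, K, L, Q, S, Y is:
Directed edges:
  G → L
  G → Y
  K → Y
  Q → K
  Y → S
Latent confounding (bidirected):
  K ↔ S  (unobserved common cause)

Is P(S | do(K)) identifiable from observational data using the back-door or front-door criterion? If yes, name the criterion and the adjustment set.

P(S|do(K)): frontdoor, adjust for {Y}.

desc(K)\{K}={S,Y}; candidates ⊆ {G,L,Q}.
K↔S: latent back-door arc(s) into K.
size 0: {}; under {} K still reaches {Q,S} ∋ S.
size 1: {G}, {L}, {Q}; under {G} K still reaches {Q,S} ∋ S.
size 2: {G,L}, {G,Q}, {L,Q}; under {G,L} K still reaches {Q,S} ∋ S.
K↔S cannot be blocked by any observed set — no back-door set.
{Y}: (i) intercepts every directed K→S path; (ii) no back-door K→{Y}; (iii) {K} blocks every back-door {Y}→S. Front-door holds.
P(S|do(K)) = Σ_{Y} P(Y|K) Σ_{K'} P(S|Y,K')P(K').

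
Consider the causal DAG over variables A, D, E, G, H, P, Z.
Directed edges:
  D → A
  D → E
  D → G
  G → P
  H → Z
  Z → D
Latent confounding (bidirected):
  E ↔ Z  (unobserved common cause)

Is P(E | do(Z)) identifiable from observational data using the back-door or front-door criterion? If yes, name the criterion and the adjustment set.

desc(Z)\{Z}={A,D,E,G,P}; candidates ⊆ {H}.
Z↔E: latent back-door arc(s) into Z.
size 0: {}; under {} Z still reaches {E,H} ∋ E.
size 1: {H}; under {H} Z still reaches {E} ∋ E.
Z↔E cannot be blocked by any observed set — no back-door set.
{D}: (i) intercepts every directed Z→E path; (ii) no back-door Z→{D}; (iii) {Z} blocks every back-door {D}→E. Front-door holds.
P(E|do(Z)) = Σ_{D} P(D|Z) Σ_{Z'} P(E|D,Z')P(Z').

P(E|do(Z)): frontdoor, adjust for {D}.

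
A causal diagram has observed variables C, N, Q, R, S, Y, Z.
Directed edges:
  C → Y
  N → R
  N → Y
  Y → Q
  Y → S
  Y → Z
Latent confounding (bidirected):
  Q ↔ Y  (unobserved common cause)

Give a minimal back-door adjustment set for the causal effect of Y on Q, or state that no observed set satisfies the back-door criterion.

Y→Q: no observed back-door set.

desc(Y)\{Y}={Q,S,Z}; candidates ⊆ {C,N,R}.
Y↔Q: latent back-door arc(s) into Y.
size 0: {}; under {} Y still reaches {C,N,Q,R} ∋ Q.
size 1: {C}, {N}, {R}; under {C} Y still reaches {N,Q,R} ∋ Q.
size 2: {C,N}, {C,R}, {N,R}; under {C,N} Y still reaches {Q} ∋ Q.
Y↔Q cannot be blocked by any observed set — no back-door set.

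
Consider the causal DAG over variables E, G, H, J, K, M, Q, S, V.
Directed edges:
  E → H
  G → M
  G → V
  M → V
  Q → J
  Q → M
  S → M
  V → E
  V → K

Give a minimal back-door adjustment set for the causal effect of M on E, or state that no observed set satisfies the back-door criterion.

M→E: minimal back-door set {G}.

desc(M)\{M}={E,H,K,V}; candidates ⊆ {G,J,Q,S}.
size 0: {}; under {} M still reaches {E,G,H,J,K,Q,S,V} ∋ E.
{G}: M⊥E given {G} in G with M→· removed — back-door holds.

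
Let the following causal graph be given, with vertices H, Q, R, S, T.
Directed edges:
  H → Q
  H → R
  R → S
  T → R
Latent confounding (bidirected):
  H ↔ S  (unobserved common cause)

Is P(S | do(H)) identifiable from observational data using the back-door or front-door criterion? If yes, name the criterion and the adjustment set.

P(S|do(H)): frontdoor, adjust for {R}.

desc(H)\{H}={Q,R,S}; candidates ⊆ {T}.
H↔S: latent back-door arc(s) into H.
size 0: {}; under {} H still reaches {S} ∋ S.
size 1: {T}; under {T} H still reaches {S} ∋ S.
H↔S cannot be blocked by any observed set — no back-door set.
{R}: (i) intercepts every directed H→S path; (ii) no back-door H→{R}; (iii) {H} blocks every back-door {R}→S. Front-door holds.
P(S|do(H)) = Σ_{R} P(R|H) Σ_{H'} P(S|R,H')P(H').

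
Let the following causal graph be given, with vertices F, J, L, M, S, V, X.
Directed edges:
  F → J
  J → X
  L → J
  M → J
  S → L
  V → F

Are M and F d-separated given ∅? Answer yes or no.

Yes — M ⊥ F | ∅.

Bayes-Ball from M | ∅ reaches {J,X}.
F ∉ reach(M|∅) ⇒ M ⊥ F | ∅.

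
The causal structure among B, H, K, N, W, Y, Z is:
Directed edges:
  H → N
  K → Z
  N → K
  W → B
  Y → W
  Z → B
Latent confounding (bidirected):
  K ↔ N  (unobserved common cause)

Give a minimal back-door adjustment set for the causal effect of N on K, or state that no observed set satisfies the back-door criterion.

N→K: no observed back-door set.

desc(N)\{N}={B,K,Z}; candidates ⊆ {H,W,Y}.
N↔K: latent back-door arc(s) into N.
size 0: {}; under {} N still reaches {B,H,K,Z} ∋ K.
size 1: {H}, {W}, {Y}; under {H} N still reaches {B,K,Z} ∋ K.
size 2: {H,W}, {H,Y}, {W,Y}; under {H,W} N still reaches {B,K,Z} ∋ K.
N↔K cannot be blocked by any observed set — no back-door set.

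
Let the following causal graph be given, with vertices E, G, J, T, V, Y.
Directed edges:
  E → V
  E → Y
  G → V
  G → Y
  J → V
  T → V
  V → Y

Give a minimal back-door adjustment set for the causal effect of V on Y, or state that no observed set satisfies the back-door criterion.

desc(V)\{V}={Y}; candidates ⊆ {E,G,J,T}.
size 0: {}; under {} V still reaches {E,G,J,T,Y} ∋ Y.
size 1: {E}, {G}, {J} …(+1); under {E} V still reaches {G,J,T,Y} ∋ Y.
{E,G}: V⊥Y given {E,G} in G with V→· removed — back-door holds.

V→Y: minimal back-door set {E, G}.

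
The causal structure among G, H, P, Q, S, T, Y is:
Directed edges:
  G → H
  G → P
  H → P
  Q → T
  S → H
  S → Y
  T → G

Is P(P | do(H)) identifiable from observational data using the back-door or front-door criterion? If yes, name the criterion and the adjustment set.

P(P|do(H)): backdoor, adjust for {G}.

desc(H)\{H}={P}; candidates ⊆ {G,Q,S,T,Y}.
size 0: {}; under {} H still reaches {G,P,Q,S,T,Y} ∋ P.
{G}: H⊥P given {G} in G with H→· removed — back-door holds.
P(P|do(H)) = Σ_{G} P(P|H,G)·P(G).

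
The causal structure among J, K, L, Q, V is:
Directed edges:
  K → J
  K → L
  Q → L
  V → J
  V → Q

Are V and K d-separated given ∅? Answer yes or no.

Bayes-Ball from V | ∅ reaches {J,L,Q}.
K ∉ reach(V|∅) ⇒ V ⊥ K | ∅.

Yes — V ⊥ K | ∅.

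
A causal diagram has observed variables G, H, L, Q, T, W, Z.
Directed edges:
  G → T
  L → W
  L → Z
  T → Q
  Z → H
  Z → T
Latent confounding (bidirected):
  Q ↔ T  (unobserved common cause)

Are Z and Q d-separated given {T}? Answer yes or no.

No — Z and Q are d-connected given {T}.

Bayes-Ball from Z | {T} reaches {G,H,L,Q,W}.
Q ∈ reach(Z|{T}) ⇒ Z ⊥̸ Q | {T}.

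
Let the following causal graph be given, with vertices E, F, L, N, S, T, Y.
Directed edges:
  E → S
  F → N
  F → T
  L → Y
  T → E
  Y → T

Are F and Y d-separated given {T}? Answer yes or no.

No — F and Y are d-connected given {T}.

Bayes-Ball from F | {T} reaches {L,N,Y}.
Y ∈ reach(F|{T}) ⇒ F ⊥̸ Y | {T}.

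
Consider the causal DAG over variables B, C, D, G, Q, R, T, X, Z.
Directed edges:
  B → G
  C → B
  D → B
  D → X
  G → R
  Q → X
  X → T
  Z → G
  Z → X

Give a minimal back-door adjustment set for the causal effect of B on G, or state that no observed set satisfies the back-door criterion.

B→G: minimal back-door set ∅.

desc(B)\{B}={G,R}; candidates ⊆ {C,D,Q,T,X,Z}.
∅: B⊥G given ∅ in G with B→· removed — back-door holds.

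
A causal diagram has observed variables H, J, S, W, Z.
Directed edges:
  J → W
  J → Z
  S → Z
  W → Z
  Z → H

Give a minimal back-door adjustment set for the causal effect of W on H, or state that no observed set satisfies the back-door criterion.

W→H: minimal back-door set {J}.

desc(W)\{W}={H,Z}; candidates ⊆ {J,S}.
size 0: {}; under {} W still reaches {H,J,Z} ∋ H.
{J}: W⊥H given {J} in G with W→· removed — back-door holds.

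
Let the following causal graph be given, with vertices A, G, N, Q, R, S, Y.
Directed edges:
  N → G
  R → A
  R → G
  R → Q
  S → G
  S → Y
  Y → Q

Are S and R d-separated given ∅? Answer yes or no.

Bayes-Ball from S | ∅ reaches {G,Q,Y}.
R ∉ reach(S|∅) ⇒ S ⊥ R | ∅.

Yes — S ⊥ R | ∅.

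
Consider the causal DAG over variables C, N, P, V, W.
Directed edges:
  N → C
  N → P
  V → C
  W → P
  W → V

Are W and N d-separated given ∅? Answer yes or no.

Yes — W ⊥ N | ∅.

Bayes-Ball from W | ∅ reaches {C,P,V}.
N ∉ reach(W|∅) ⇒ W ⊥ N | ∅.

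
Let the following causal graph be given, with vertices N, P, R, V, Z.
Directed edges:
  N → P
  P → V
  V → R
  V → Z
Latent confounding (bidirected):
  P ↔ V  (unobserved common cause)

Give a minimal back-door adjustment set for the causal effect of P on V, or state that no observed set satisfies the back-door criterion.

desc(P)\{P}={R,V,Z}; candidates ⊆ {N}.
P↔V: latent back-door arc(s) into P.
size 0: {}; under {} P still reaches {N,R,V,Z} ∋ V.
size 1: {N}; under {N} P still reaches {R,V,Z} ∋ V.
P↔V cannot be blocked by any observed set — no back-door set.

P→V: no observed back-door set.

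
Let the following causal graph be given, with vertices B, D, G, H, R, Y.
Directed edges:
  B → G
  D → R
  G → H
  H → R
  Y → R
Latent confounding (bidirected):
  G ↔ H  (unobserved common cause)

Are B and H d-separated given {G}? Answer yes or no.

No — B and H are d-connected given {G}.

Bayes-Ball from B | {G} reaches {H,R}.
H ∈ reach(B|{G}) ⇒ B ⊥̸ H | {G}.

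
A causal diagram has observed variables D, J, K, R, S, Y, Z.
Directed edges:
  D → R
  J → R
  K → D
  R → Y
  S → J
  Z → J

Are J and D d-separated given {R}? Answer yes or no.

Bayes-Ball from J | {R} reaches {D,K,S,Z}.
D ∈ reach(J|{R}) ⇒ J ⊥̸ D | {R}.

No — J and D are d-connected given {R}.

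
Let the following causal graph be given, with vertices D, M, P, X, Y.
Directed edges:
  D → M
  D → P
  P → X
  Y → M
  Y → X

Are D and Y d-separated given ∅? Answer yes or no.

Bayes-Ball from D | ∅ reaches {M,P,X}.
Y ∉ reach(D|∅) ⇒ D ⊥ Y | ∅.

Yes — D ⊥ Y | ∅.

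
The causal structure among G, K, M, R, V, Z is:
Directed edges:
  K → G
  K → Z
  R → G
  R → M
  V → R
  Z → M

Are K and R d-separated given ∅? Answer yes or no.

Bayes-Ball from K | ∅ reaches {G,M,Z}.
R ∉ reach(K|∅) ⇒ K ⊥ R | ∅.

Yes — K ⊥ R | ∅.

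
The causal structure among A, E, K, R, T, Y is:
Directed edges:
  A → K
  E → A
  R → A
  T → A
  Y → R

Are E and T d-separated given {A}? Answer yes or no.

Bayes-Ball from E | {A} reaches {R,T,Y}.
T ∈ reach(E|{A}) ⇒ E ⊥̸ T | {A}.

No — E and T are d-connected given {A}.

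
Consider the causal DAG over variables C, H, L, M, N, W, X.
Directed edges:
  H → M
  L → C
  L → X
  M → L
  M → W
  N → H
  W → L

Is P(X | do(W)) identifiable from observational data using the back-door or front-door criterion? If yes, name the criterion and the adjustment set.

P(X|do(W)): backdoor, adjust for {M}.

desc(W)\{W}={C,L,X}; candidates ⊆ {H,M,N}.
size 0: {}; under {} W still reaches {C,H,L,M,N,X} ∋ X.
{M}: W⊥X given {M} in G with W→· removed — back-door holds.
P(X|do(W)) = Σ_{M} P(X|W,M)·P(M).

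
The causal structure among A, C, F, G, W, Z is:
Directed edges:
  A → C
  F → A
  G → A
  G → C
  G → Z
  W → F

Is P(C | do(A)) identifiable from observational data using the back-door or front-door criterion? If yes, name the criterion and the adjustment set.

desc(A)\{A}={C}; candidates ⊆ {F,G,W,Z}.
size 0: {}; under {} A still reaches {C,F,G,W,Z} ∋ C.
{G}: A⊥C given {G} in G with A→· removed — back-door holds.
P(C|do(A)) = Σ_{G} P(C|A,G)·P(G).

P(C|do(A)): backdoor, adjust for {G}.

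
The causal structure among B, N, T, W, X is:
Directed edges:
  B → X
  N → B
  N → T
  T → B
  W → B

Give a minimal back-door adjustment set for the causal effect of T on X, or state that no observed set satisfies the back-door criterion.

T→X: minimal back-door set {N}.

desc(T)\{T}={B,X}; candidates ⊆ {N,W}.
size 0: {}; under {} T still reaches {B,N,X} ∋ X.
{N}: T⊥X given {N} in G with T→· removed — back-door holds.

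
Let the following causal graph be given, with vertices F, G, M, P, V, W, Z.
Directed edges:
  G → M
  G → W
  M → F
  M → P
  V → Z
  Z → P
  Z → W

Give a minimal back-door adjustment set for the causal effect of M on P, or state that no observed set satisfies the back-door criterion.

desc(M)\{M}={F,P}; candidates ⊆ {G,V,W,Z}.
∅: M⊥P given ∅ in G with M→· removed — back-door holds.

M→P: minimal back-door set ∅.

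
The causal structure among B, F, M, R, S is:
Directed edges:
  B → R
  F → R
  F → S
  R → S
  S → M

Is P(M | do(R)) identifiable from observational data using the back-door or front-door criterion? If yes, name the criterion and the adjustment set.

P(M|do(R)): backdoor, adjust for {F}.

desc(R)\{R}={M,S}; candidates ⊆ {B,F}.
size 0: {}; under {} R still reaches {B,F,M,S} ∋ M.
{F}: R⊥M given {F} in G with R→· removed — back-door holds.
P(M|do(R)) = Σ_{F} P(M|R,F)·P(F).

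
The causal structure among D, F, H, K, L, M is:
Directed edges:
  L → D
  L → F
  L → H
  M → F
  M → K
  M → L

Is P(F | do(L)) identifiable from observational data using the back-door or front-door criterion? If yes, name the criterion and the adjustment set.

desc(L)\{L}={D,F,H}; candidates ⊆ {K,M}.
size 0: {}; under {} L still reaches {F,K,M} ∋ F.
{M}: L⊥F given {M} in G with L→· removed — back-door holds.
P(F|do(L)) = Σ_{M} P(F|L,M)·P(M).

P(F|do(L)): backdoor, adjust for {M}.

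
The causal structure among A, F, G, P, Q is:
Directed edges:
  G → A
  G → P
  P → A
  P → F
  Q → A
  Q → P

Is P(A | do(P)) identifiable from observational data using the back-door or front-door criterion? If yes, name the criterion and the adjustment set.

desc(P)\{P}={A,F}; candidates ⊆ {G,Q}.
size 0: {}; under {} P still reaches {A,G,Q} ∋ A.
size 1: {G}, {Q}; under {G} P still reaches {A,Q} ∋ A.
{G,Q}: P⊥A given {G,Q} in G with P→· removed — back-door holds.
P(A|do(P)) = Σ_{G,Q} P(A|P,G,Q)·P(G,Q).

P(A|do(P)): backdoor, adjust for {G, Q}.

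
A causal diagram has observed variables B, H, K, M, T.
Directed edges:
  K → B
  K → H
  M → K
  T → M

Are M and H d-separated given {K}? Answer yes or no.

Bayes-Ball from M | {K} reaches {T}.
H ∉ reach(M|{K}) ⇒ M ⊥ H | {K}.

Yes — M ⊥ H | {K}.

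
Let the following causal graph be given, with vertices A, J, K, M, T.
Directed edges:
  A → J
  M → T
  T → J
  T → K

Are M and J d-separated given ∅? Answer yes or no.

Bayes-Ball from M | ∅ reaches {J,K,T}.
J ∈ reach(M|∅) ⇒ M ⊥̸ J | ∅.

No — M and J are d-connected given ∅.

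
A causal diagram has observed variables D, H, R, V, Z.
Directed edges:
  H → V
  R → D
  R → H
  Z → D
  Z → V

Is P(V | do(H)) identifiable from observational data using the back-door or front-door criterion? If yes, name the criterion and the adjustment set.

P(V|do(H)): backdoor, adjust for ∅.

desc(H)\{H}={V}; candidates ⊆ {D,R,Z}.
∅: H⊥V given ∅ in G with H→· removed — back-door holds.
P(V|do(H)) = P(V|H) — no adjustment needed.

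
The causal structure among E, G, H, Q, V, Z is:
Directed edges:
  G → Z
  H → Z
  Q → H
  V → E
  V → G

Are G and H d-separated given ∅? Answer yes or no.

Bayes-Ball from G | ∅ reaches {E,V,Z}.
H ∉ reach(G|∅) ⇒ G ⊥ H | ∅.

Yes — G ⊥ H | ∅.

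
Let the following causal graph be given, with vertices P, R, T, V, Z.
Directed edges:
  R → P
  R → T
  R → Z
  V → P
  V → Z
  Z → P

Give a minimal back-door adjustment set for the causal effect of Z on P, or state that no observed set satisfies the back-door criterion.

Z→P: minimal back-door set {R, V}.

desc(Z)\{Z}={P}; candidates ⊆ {R,T,V}.
size 0: {}; under {} Z still reaches {P,R,T,V} ∋ P.
size 1: {R}, {T}, {V}; under {R} Z still reaches {P,V} ∋ P.
{R,V}: Z⊥P given {R,V} in G with Z→· removed — back-door holds.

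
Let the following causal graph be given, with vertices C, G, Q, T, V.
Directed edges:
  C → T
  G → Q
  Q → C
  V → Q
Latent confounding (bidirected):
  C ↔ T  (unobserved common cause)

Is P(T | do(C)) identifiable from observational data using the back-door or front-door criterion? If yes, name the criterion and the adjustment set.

desc(C)\{C}={T}; candidates ⊆ {G,Q,V}.
C↔T: latent back-door arc(s) into C.
size 0: {}; under {} C still reaches {G,Q,T,V} ∋ T.
size 1: {G}, {Q}, {V}; under {G} C still reaches {Q,T,V} ∋ T.
size 2: {G,Q}, {G,V}, {Q,V}; under {G,Q} C still reaches {T} ∋ T.
C↔T cannot be blocked by any observed set — no back-door set.
No mediator lies on a directed C→…→T path.
Neither criterion identifies P(T|do(C)) in this graph.

P(T|do(C)): not identifiable (no BD/FD set).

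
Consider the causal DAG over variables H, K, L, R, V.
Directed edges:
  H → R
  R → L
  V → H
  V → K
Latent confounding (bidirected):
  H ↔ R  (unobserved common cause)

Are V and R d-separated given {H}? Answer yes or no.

No — V and R are d-connected given {H}.

Bayes-Ball from V | {H} reaches {K,L,R}.
R ∈ reach(V|{H}) ⇒ V ⊥̸ R | {H}.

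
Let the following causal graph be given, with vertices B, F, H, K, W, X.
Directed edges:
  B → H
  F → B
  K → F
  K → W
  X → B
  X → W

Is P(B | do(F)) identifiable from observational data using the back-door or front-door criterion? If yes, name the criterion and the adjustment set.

P(B|do(F)): backdoor, adjust for ∅.

desc(F)\{F}={B,H}; candidates ⊆ {K,W,X}.
∅: F⊥B given ∅ in G with F→· removed — back-door holds.
P(B|do(F)) = P(B|F) — no adjustment needed.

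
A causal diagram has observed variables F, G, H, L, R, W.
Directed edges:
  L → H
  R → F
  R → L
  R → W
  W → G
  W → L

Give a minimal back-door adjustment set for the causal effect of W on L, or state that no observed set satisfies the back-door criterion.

W→L: minimal back-door set {R}.

desc(W)\{W}={G,H,L}; candidates ⊆ {F,R}.
size 0: {}; under {} W still reaches {F,H,L,R} ∋ L.
{R}: W⊥L given {R} in G with W→· removed — back-door holds.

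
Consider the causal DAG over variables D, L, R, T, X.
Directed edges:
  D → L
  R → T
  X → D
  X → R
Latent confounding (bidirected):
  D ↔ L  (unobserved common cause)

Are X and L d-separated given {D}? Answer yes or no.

Bayes-Ball from X | {D} reaches {L,R,T}.
L ∈ reach(X|{D}) ⇒ X ⊥̸ L | {D}.

No — X and L are d-connected given {D}.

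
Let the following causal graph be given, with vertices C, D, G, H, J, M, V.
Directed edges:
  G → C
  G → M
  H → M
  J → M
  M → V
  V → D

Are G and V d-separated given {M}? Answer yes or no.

Yes — G ⊥ V | {M}.

Bayes-Ball from G | {M} reaches {C,H,J}.
V ∉ reach(G|{M}) ⇒ G ⊥ V | {M}.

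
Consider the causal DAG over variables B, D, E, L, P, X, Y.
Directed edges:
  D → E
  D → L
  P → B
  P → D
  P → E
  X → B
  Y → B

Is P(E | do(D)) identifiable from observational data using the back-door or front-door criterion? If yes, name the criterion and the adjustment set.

P(E|do(D)): backdoor, adjust for {P}.

desc(D)\{D}={E,L}; candidates ⊆ {B,P,X,Y}.
size 0: {}; under {} D still reaches {B,E,P} ∋ E.
{P}: D⊥E given {P} in G with D→· removed — back-door holds.
P(E|do(D)) = Σ_{P} P(E|D,P)·P(P).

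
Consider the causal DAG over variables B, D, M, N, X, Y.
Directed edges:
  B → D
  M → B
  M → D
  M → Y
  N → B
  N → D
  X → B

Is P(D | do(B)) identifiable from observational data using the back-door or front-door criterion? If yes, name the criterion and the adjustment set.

desc(B)\{B}={D}; candidates ⊆ {M,N,X,Y}.
size 0: {}; under {} B still reaches {D,M,N,X,Y} ∋ D.
size 1: {M}, {N}, {X} …(+1); under {M} B still reaches {D,N,X} ∋ D.
{M,N}: B⊥D given {M,N} in G with B→· removed — back-door holds.
P(D|do(B)) = Σ_{M,N} P(D|B,M,N)·P(M,N).

P(D|do(B)): backdoor, adjust for {M, N}.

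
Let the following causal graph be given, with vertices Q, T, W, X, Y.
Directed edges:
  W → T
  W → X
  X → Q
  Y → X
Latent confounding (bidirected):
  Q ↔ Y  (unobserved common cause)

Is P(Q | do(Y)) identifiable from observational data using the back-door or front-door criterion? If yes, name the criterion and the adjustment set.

desc(Y)\{Y}={Q,X}; candidates ⊆ {T,W}.
Y↔Q: latent back-door arc(s) into Y.
size 0: {}; under {} Y still reaches {Q} ∋ Q.
size 1: {T}, {W}; under {T} Y still reaches {Q} ∋ Q.
size 2: {T,W}; under {T,W} Y still reaches {Q} ∋ Q.
Y↔Q cannot be blocked by any observed set — no back-door set.
{X}: (i) intercepts every directed Y→Q path; (ii) no back-door Y→{X}; (iii) {Y} blocks every back-door {X}→Q. Front-door holds.
P(Q|do(Y)) = Σ_{X} P(X|Y) Σ_{Y'} P(Q|X,Y')P(Y').

P(Q|do(Y)): frontdoor, adjust for {X}.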